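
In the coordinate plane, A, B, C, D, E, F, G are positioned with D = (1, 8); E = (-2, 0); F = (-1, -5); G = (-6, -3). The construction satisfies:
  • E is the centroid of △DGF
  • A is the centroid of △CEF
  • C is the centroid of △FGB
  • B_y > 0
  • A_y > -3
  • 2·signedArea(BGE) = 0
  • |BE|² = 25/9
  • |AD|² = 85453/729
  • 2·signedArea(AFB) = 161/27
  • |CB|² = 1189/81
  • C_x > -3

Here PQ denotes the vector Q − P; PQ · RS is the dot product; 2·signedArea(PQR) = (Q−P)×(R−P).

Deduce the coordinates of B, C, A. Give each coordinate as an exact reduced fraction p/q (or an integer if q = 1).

1. B_x = -2/3  [line -3·x + 4·y + -6 = 0 ∩ |BE|² = 25/9]
2. B_y = 1  [line -3·x + 4·y + -6 = 0 ∩ |BE|² = 25/9]
   → B = (-2/3, 1)
3. C_x = -23/9  [C is the centroid of △FGB]
4. C_y = -7/3  [C is the centroid of △FGB]
   → C = (-23/9, -7/3)
5. A_x = -50/27  [A is the centroid of △CEF]
6. A_y = -22/9  [A is the centroid of △CEF]
   → A = (-50/27, -22/9)

A = (-50/27, -22/9)
B = (-2/3, 1)
C = (-23/9, -7/3)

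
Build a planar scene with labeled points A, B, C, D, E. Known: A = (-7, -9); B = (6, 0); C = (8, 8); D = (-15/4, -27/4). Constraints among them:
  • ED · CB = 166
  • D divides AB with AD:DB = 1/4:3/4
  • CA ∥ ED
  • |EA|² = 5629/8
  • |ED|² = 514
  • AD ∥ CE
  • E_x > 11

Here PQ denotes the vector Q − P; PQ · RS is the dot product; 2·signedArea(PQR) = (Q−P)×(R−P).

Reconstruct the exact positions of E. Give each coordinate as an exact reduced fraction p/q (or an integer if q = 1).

1. E_x = 45/4  [CA ∥ ED ∩ AD ∥ CE]
2. E_y = 41/4  [CA ∥ ED ∩ AD ∥ CE]
   → E = (45/4, 41/4)

E = (45/4, 41/4)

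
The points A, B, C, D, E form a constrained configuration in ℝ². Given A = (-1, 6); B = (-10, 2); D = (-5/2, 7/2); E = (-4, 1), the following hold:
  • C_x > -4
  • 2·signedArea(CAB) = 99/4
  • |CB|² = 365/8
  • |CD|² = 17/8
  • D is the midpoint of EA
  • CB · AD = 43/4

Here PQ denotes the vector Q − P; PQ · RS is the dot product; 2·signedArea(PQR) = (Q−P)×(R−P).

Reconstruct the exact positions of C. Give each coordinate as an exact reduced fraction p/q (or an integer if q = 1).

C = (-13/4, 9/4)

1. C_x = -13/4  [2·signedArea(CAB) = 99/4 ∩ CB · AD = 43/4]
2. C_y = 9/4  [2·signedArea(CAB) = 99/4 ∩ CB · AD = 43/4]
   → C = (-13/4, 9/4)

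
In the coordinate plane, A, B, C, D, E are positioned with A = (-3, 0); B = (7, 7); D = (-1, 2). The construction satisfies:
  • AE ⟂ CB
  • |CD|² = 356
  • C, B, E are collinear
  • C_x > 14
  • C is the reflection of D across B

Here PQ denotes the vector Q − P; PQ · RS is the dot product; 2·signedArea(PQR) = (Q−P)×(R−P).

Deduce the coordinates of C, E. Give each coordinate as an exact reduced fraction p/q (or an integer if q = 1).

1. C_x = 15  [C is the reflection of D across B]
2. C_y = 12  [C is the reflection of D across B]
   → C = (15, 12)
3. E_x = -297/89  [C, B, E are collinear ∩ AE ⟂ CB]
4. E_y = 48/89  [C, B, E are collinear ∩ AE ⟂ CB]
   → E = (-297/89, 48/89)

C = (15, 12)
E = (-297/89, 48/89)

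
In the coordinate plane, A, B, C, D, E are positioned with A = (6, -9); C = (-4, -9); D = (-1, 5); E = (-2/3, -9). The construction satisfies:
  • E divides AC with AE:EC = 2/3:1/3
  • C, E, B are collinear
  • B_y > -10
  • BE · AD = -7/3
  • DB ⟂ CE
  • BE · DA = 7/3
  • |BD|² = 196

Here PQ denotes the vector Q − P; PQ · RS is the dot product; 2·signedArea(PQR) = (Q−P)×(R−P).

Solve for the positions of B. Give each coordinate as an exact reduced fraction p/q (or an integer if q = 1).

B = (-1, -9)

1. B_x = -1  [C, E, B are collinear ∩ DB ⟂ CE]
2. B_y = -9  [C, E, B are collinear ∩ DB ⟂ CE]
   → B = (-1, -9)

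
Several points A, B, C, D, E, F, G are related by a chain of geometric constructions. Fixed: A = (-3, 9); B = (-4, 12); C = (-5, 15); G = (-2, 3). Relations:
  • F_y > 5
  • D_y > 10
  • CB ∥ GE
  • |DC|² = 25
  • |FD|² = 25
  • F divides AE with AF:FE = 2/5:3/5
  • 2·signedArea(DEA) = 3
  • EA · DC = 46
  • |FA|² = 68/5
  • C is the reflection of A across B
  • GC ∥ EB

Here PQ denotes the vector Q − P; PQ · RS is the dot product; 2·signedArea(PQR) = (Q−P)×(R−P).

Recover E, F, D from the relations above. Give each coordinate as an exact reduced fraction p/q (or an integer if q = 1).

1. E_x = -1  [GC ∥ EB ∩ CB ∥ GE]
2. E_y = 0  [GC ∥ EB ∩ CB ∥ GE]
   → E = (-1, 0)
3. F_x = -11/5  [F divides AE with AF:FE = 2/5:3/5]
4. F_y = 27/5  [F divides AE with AF:FE = 2/5:3/5]
   → F = (-11/5, 27/5)
5. D_x = -18/5  [2·signedArea(DEA) = 3 ∩ EA · DC = 46]
6. D_y = 51/5  [2·signedArea(DEA) = 3 ∩ EA · DC = 46]
   → D = (-18/5, 51/5)

D = (-18/5, 51/5)
E = (-1, 0)
F = (-11/5, 27/5)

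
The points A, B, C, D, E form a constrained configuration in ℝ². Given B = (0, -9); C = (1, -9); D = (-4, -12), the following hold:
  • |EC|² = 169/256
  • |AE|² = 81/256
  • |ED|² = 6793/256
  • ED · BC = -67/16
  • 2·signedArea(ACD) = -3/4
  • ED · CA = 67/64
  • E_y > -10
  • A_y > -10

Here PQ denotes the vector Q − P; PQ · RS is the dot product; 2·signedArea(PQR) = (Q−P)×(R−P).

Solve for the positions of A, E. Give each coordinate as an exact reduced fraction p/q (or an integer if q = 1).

A = (3/4, -9)
E = (3/16, -9)

1. E_x = 3/16  [ED · BC = -67/16]
2. E_y = -9  [|EC|² = 169/256]
   → E = (3/16, -9)
3. A_x = 3/4  [2·signedArea(ACD) = -3/4 ∩ ED · CA = 67/64]
4. A_y = -9  [2·signedArea(ACD) = -3/4 ∩ ED · CA = 67/64]
   → A = (3/4, -9)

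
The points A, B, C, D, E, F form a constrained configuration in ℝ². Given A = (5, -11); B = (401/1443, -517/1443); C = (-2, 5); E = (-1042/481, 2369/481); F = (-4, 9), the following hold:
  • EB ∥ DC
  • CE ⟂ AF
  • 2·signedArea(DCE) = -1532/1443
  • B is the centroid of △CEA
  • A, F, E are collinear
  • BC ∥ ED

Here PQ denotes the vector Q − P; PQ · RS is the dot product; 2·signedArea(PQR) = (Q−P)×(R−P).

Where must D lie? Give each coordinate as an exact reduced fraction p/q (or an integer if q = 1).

D = (-6413/1443, 14839/1443)

1. D_x = -6413/1443  [EB ∥ DC ∩ BC ∥ ED]
2. D_y = 14839/1443  [EB ∥ DC ∩ BC ∥ ED]
   → D = (-6413/1443, 14839/1443)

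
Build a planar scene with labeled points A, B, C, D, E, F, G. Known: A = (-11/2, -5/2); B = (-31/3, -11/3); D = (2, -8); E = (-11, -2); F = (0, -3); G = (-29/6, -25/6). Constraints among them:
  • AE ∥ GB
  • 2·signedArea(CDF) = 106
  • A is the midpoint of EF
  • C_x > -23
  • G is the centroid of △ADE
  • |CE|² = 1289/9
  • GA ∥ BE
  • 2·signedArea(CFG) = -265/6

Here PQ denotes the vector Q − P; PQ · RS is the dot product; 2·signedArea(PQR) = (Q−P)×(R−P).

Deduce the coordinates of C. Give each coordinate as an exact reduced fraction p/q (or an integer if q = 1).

C = (-68/3, 2/3)

1. C_x = -68/3  [2·signedArea(CDF) = 106 ∩ 2·signedArea(CFG) = -265/6]
2. C_y = 2/3  [2·signedArea(CDF) = 106 ∩ 2·signedArea(CFG) = -265/6]
   → C = (-68/3, 2/3)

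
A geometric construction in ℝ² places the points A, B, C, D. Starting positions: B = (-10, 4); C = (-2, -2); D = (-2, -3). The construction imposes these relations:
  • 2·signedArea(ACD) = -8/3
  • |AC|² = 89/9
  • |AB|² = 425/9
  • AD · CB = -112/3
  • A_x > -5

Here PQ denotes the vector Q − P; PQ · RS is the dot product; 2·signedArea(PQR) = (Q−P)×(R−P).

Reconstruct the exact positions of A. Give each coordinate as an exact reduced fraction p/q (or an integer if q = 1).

A = (-14/3, -1/3)

1. A_x = -14/3  [2·signedArea(ACD) = -8/3 ∩ AD · CB = -112/3]
2. A_y = -1/3  [2·signedArea(ACD) = -8/3 ∩ AD · CB = -112/3]
   → A = (-14/3, -1/3)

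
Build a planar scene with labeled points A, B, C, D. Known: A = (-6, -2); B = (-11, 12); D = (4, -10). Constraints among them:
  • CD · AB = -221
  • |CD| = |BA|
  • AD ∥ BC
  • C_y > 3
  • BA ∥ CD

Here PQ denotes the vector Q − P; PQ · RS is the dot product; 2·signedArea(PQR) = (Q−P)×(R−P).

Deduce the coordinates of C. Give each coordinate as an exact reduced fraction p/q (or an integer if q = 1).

C = (-1, 4)

1. C_x = -1  [BA ∥ CD ∩ AD ∥ BC]
2. C_y = 4  [BA ∥ CD ∩ AD ∥ BC]
   → C = (-1, 4)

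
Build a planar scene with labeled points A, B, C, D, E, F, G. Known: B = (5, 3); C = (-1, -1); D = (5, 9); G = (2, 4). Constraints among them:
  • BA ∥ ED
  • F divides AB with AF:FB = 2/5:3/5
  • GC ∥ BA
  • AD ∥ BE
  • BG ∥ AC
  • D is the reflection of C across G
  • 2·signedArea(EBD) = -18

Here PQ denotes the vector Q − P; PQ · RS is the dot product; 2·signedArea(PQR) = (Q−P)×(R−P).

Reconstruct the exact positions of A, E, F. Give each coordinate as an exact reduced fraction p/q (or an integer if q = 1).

1. A_x = 2  [BG ∥ AC ∩ GC ∥ BA]
2. A_y = -2  [BG ∥ AC ∩ GC ∥ BA]
   → A = (2, -2)
3. E_x = 8  [BA ∥ ED ∩ AD ∥ BE]
4. E_y = 14  [BA ∥ ED ∩ AD ∥ BE]
   → E = (8, 14)
5. F_x = 16/5  [F divides AB with AF:FB = 2/5:3/5]
6. F_y = 0  [F divides AB with AF:FB = 2/5:3/5]
   → F = (16/5, 0)

A = (2, -2)
E = (8, 14)
F = (16/5, 0)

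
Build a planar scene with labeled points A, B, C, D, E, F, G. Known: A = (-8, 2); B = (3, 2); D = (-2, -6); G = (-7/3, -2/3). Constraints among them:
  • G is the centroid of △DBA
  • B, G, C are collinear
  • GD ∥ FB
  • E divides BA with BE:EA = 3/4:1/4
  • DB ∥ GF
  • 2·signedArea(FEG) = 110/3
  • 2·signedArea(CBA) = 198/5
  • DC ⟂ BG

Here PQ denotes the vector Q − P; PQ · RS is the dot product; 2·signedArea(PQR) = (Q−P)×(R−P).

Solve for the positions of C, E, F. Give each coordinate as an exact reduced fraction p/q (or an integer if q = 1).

C = (-21/5, -8/5)
E = (-21/4, 2)
F = (8/3, 22/3)

1. C_x = -21/5  [B, G, C are collinear ∩ DC ⟂ BG]
2. C_y = -8/5  [B, G, C are collinear ∩ DC ⟂ BG]
   → C = (-21/5, -8/5)
3. E_x = -21/4  [E divides BA with BE:EA = 3/4:1/4]
4. E_y = 2  [E divides BA with BE:EA = 3/4:1/4]
   → E = (-21/4, 2)
5. F_x = 8/3  [GD ∥ FB ∩ DB ∥ GF]
6. F_y = 22/3  [GD ∥ FB ∩ DB ∥ GF]
   → F = (8/3, 22/3)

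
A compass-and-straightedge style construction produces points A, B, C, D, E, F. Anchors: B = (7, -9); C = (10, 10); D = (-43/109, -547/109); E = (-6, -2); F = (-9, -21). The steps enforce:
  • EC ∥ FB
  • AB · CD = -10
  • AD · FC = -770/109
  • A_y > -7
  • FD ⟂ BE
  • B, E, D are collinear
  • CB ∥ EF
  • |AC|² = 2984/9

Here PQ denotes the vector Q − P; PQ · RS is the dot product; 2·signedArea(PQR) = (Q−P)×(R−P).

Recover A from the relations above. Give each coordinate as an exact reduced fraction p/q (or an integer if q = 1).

A = (8/3, -20/3)

1. A_x = 8/3  [AD · FC = -770/109 ∩ AB · CD = -10]
2. A_y = -20/3  [AD · FC = -770/109 ∩ AB · CD = -10]
   → A = (8/3, -20/3)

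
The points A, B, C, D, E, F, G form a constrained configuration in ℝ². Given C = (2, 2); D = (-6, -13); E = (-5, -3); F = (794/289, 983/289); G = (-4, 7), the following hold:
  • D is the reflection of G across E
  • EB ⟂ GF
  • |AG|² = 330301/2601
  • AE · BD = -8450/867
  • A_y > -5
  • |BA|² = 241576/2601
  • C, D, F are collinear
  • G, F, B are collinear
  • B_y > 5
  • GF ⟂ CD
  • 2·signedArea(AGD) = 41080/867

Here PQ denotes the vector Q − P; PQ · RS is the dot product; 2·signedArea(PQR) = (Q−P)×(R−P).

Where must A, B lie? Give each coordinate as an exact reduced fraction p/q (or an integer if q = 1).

A = (-795/289, -3641/867)
B = (-181/289, 1503/289)

1. B_x = -181/289  [G, F, B are collinear ∩ EB ⟂ GF]
2. B_y = 1503/289  [G, F, B are collinear ∩ EB ⟂ GF]
   → B = (-181/289, 1503/289)
3. A_x = -795/289  [AE · BD = -8450/867 ∩ 2·signedArea(AGD) = 41080/867]
4. A_y = -3641/867  [AE · BD = -8450/867 ∩ 2·signedArea(AGD) = 41080/867]
   → A = (-795/289, -3641/867)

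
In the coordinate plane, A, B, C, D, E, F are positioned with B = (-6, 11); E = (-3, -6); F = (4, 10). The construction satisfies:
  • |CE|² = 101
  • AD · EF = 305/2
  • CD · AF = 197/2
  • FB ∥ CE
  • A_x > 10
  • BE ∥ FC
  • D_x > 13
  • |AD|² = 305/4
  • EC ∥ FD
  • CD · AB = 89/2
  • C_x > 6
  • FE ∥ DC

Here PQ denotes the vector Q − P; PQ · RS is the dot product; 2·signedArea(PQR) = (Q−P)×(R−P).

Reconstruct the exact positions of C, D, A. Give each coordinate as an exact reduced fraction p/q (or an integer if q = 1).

A = (21/2, 1)
C = (7, -7)
D = (14, 9)

1. C_x = 7  [FB ∥ CE ∩ BE ∥ FC]
2. C_y = -7  [FB ∥ CE ∩ BE ∥ FC]
   → C = (7, -7)
3. D_x = 14  [FE ∥ DC ∩ EC ∥ FD]
4. D_y = 9  [FE ∥ DC ∩ EC ∥ FD]
   → D = (14, 9)
5. A_x = 21/2  [line -7·x + -16·y + 179/2 = 0 ∩ |AD|² = 305/4]
6. A_y = 1  [line -7·x + -16·y + 179/2 = 0 ∩ |AD|² = 305/4]
   → A = (21/2, 1)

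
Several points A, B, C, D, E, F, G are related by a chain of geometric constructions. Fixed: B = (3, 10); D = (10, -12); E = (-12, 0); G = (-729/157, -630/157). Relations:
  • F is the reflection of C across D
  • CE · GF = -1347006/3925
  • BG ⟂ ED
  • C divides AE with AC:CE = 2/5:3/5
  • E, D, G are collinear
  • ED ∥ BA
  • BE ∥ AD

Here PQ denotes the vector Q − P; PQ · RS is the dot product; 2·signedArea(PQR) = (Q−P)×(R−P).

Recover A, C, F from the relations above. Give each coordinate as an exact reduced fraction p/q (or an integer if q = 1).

1. A_x = 25  [BE ∥ AD ∩ ED ∥ BA]
2. A_y = -2  [BE ∥ AD ∩ ED ∥ BA]
   → A = (25, -2)
3. C_x = 51/5  [C divides AE with AC:CE = 2/5:3/5]
4. C_y = -6/5  [C divides AE with AC:CE = 2/5:3/5]
   → C = (51/5, -6/5)
5. F_x = 49/5  [F is the reflection of C across D]
6. F_y = -114/5  [F is the reflection of C across D]
   → F = (49/5, -114/5)

A = (25, -2)
C = (51/5, -6/5)
F = (49/5, -114/5)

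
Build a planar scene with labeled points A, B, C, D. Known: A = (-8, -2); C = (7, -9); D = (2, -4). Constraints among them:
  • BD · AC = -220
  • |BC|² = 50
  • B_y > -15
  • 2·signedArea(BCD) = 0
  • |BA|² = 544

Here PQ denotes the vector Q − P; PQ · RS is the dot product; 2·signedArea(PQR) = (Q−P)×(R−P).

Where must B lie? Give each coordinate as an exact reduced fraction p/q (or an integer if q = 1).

B = (12, -14)

1. B_x = 12  [2·signedArea(BCD) = 0 ∩ BD · AC = -220]
2. B_y = -14  [2·signedArea(BCD) = 0 ∩ BD · AC = -220]
   → B = (12, -14)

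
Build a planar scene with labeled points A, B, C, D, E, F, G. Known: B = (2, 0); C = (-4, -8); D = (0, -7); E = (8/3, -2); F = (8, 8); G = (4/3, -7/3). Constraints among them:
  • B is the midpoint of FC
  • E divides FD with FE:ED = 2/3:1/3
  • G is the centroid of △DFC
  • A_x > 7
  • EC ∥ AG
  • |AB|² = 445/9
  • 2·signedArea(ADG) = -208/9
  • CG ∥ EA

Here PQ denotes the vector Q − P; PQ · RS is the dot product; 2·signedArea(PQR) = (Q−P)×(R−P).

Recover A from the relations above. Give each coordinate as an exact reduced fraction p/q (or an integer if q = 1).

1. A_x = 8  [EC ∥ AG ∩ CG ∥ EA]
2. A_y = 11/3  [EC ∥ AG ∩ CG ∥ EA]
   → A = (8, 11/3)

A = (8, 11/3)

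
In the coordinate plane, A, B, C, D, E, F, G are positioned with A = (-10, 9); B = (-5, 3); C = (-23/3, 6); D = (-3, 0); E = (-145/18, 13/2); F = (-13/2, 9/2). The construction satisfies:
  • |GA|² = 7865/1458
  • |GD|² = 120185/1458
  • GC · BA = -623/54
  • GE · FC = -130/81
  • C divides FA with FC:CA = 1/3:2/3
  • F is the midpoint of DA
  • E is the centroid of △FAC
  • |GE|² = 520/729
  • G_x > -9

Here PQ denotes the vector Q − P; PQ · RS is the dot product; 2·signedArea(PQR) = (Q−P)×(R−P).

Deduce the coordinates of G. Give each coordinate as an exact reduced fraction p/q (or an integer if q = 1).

1. G_x = -463/54  [GC · BA = -623/54 ∩ GE · FC = -130/81]
2. G_y = 43/6  [GC · BA = -623/54 ∩ GE · FC = -130/81]
   → G = (-463/54, 43/6)

G = (-463/54, 43/6)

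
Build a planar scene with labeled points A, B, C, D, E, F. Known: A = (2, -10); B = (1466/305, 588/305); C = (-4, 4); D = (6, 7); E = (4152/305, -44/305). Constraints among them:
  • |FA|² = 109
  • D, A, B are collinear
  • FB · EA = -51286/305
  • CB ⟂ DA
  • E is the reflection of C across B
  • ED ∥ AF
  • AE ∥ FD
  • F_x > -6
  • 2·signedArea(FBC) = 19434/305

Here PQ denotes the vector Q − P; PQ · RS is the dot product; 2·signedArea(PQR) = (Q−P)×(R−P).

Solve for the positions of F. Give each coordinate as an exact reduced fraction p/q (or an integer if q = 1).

F = (-1712/305, -871/305)

1. F_x = -1712/305  [AE ∥ FD ∩ ED ∥ AF]
2. F_y = -871/305  [AE ∥ FD ∩ ED ∥ AF]
   → F = (-1712/305, -871/305)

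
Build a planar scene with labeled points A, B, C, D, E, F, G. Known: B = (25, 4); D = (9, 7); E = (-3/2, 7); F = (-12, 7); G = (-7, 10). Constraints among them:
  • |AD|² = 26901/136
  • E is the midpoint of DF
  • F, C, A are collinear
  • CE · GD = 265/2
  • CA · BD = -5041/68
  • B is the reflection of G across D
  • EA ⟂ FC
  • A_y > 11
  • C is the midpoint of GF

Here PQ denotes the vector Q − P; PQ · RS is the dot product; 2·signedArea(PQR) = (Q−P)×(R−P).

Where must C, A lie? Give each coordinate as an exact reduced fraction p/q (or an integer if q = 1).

A = (-291/68, 791/68)
C = (-19/2, 17/2)

1. C_x = -19/2  [C is the midpoint of GF]
2. C_y = 17/2  [C is the midpoint of GF]
   → C = (-19/2, 17/2)
3. A_x = -291/68  [F, C, A are collinear ∩ EA ⟂ FC]
4. A_y = 791/68  [F, C, A are collinear ∩ EA ⟂ FC]
   → A = (-291/68, 791/68)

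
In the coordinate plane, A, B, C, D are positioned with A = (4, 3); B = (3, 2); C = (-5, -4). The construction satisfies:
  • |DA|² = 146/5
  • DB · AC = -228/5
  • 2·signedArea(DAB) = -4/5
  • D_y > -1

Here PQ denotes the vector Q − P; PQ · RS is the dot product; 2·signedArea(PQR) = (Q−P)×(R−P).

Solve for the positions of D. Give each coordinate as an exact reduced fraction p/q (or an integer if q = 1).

1. D_x = -1/5  [2·signedArea(DAB) = -4/5 ∩ DB · AC = -228/5]
2. D_y = -2/5  [2·signedArea(DAB) = -4/5 ∩ DB · AC = -228/5]
   → D = (-1/5, -2/5)

D = (-1/5, -2/5)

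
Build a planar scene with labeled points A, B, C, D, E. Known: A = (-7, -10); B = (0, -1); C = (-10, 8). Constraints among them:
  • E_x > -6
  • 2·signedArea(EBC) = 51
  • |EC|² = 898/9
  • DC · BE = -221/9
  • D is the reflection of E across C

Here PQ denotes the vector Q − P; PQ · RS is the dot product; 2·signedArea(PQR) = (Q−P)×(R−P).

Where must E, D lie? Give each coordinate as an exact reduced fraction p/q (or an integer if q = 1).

D = (-43/3, 17)
E = (-17/3, -1)

1. E_x = -17/3  [line -9·x + -10·y + -61 = 0 ∩ |EC|² = 898/9]
2. E_y = -1  [line -9·x + -10·y + -61 = 0 ∩ |EC|² = 898/9]
   → E = (-17/3, -1)
3. D_x = -43/3  [D is the reflection of E across C]
4. D_y = 17  [D is the reflection of E across C]
   → D = (-43/3, 17)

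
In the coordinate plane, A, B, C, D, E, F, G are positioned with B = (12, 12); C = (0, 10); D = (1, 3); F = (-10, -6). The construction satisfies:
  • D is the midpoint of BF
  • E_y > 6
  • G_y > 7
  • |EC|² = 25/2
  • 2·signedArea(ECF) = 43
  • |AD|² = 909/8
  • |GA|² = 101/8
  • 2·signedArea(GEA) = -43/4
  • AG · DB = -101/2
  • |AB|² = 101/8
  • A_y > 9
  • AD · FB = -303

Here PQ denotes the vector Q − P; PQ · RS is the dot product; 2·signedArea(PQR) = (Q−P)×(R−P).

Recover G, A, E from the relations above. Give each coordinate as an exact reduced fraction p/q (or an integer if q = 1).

A = (37/4, 39/4)
E = (1/2, 13/2)
G = (13/2, 15/2)

1. A_x = 37/4  [line -22·x + -18·y + 379 = 0 ∩ |AD|² = 909/8]
2. A_y = 39/4  [line -22·x + -18·y + 379 = 0 ∩ |AD|² = 909/8]
   → A = (37/4, 39/4)
3. G_x = 13/2  [line 11·x + 9·y + -139 = 0 ∩ |GA|² = 101/8]
4. G_y = 15/2  [line 11·x + 9·y + -139 = 0 ∩ |GA|² = 101/8]
   → G = (13/2, 15/2)
5. E_x = 1/2  [2·signedArea(GEA) = -43/4 ∩ 2·signedArea(ECF) = 43]
6. E_y = 13/2  [2·signedArea(GEA) = -43/4 ∩ 2·signedArea(ECF) = 43]
   → E = (1/2, 13/2)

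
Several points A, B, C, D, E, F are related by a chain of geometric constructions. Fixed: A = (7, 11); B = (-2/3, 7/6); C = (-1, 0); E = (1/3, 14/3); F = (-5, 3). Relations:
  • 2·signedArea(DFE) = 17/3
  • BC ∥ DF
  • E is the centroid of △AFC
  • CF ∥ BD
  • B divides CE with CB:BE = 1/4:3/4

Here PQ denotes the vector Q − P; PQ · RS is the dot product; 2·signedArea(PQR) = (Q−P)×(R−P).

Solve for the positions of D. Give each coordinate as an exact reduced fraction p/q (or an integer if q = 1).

D = (-14/3, 25/6)

1. D_x = -14/3  [BC ∥ DF ∩ CF ∥ BD]
2. D_y = 25/6  [BC ∥ DF ∩ CF ∥ BD]
   → D = (-14/3, 25/6)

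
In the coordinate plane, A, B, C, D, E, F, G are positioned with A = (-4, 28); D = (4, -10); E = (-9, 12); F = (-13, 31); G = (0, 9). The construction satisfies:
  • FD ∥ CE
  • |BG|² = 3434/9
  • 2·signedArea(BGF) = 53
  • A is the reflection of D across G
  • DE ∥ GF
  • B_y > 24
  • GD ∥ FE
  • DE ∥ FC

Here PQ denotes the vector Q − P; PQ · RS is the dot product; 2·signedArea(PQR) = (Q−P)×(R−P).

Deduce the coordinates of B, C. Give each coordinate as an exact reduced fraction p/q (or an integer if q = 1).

B = (-35/3, 74/3)
C = (-26, 53)

1. B_x = -35/3  [line -22·x + -13·y + 64 = 0 ∩ |BG|² = 3434/9]
2. B_y = 74/3  [line -22·x + -13·y + 64 = 0 ∩ |BG|² = 3434/9]
   → B = (-35/3, 74/3)
3. C_x = -26  [FD ∥ CE ∩ DE ∥ FC]
4. C_y = 53  [FD ∥ CE ∩ DE ∥ FC]
   → C = (-26, 53)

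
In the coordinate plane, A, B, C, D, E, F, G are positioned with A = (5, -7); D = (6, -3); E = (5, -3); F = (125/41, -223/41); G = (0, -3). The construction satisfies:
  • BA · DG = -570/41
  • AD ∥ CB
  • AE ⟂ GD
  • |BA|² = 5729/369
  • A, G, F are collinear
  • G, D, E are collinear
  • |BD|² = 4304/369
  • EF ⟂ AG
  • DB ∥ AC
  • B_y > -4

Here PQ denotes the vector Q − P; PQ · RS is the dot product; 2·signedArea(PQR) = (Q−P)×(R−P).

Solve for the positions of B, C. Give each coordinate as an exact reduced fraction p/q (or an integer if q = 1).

B = (110/41, -469/123)
C = (69/41, -961/123)

1. B_x = 110/41  [BA · DG = -570/41]
2. B_y = -469/123  [|BA|² = 5729/369]
   → B = (110/41, -469/123)
3. C_x = 69/41  [AD ∥ CB ∩ DB ∥ AC]
4. C_y = -961/123  [AD ∥ CB ∩ DB ∥ AC]
   → C = (69/41, -961/123)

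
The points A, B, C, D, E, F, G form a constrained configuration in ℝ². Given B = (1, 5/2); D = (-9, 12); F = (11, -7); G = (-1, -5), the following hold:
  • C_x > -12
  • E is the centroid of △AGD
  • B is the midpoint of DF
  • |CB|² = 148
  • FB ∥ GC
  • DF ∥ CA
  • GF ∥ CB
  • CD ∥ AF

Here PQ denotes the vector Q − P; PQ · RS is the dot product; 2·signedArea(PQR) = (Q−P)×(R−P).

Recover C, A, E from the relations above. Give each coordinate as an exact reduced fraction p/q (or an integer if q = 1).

A = (9, -29/2)
C = (-11, 9/2)
E = (-1/3, -5/2)

1. C_x = -11  [GF ∥ CB ∩ FB ∥ GC]
2. C_y = 9/2  [GF ∥ CB ∩ FB ∥ GC]
   → C = (-11, 9/2)
3. A_x = 9  [CD ∥ AF ∩ DF ∥ CA]
4. A_y = -29/2  [CD ∥ AF ∩ DF ∥ CA]
   → A = (9, -29/2)
5. E_x = -1/3  [E is the centroid of △AGD]
6. E_y = -5/2  [E is the centroid of △AGD]
   → E = (-1/3, -5/2)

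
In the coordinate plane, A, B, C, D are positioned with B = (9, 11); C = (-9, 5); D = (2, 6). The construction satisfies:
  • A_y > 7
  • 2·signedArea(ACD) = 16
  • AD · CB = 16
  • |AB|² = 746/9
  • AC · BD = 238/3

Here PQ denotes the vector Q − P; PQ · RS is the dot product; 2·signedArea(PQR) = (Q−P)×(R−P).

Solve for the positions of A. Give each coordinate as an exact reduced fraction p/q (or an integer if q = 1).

A = (2/3, 22/3)

1. A_x = 2/3  [2·signedArea(ACD) = 16 ∩ AC · BD = 238/3]
2. A_y = 22/3  [2·signedArea(ACD) = 16 ∩ AC · BD = 238/3]
   → A = (2/3, 22/3)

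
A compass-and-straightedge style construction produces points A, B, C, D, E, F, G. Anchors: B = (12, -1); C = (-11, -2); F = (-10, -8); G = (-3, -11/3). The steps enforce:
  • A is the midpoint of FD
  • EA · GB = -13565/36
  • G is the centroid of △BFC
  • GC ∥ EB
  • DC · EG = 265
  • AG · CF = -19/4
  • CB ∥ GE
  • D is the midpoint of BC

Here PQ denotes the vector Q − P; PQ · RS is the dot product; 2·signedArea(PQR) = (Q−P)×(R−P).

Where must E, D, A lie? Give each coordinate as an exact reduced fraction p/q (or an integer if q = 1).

A = (-19/4, -19/4)
D = (1/2, -3/2)
E = (20, -8/3)

1. E_x = 20  [GC ∥ EB ∩ CB ∥ GE]
2. E_y = -8/3  [GC ∥ EB ∩ CB ∥ GE]
   → E = (20, -8/3)
3. D_x = 1/2  [D is the midpoint of BC]
4. D_y = -3/2  [D is the midpoint of BC]
   → D = (1/2, -3/2)
5. A_x = -19/4  [A is the midpoint of FD]
6. A_y = -19/4  [A is the midpoint of FD]
   → A = (-19/4, -19/4)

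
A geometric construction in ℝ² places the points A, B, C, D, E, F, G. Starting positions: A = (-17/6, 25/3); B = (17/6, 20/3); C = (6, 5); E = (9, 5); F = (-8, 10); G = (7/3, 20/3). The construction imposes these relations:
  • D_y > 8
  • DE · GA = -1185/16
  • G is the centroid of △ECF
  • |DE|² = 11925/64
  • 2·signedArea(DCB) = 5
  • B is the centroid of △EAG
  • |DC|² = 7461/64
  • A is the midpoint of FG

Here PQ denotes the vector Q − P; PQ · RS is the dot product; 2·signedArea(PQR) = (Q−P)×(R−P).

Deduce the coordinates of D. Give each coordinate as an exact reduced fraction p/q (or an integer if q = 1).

1. D_x = -33/8  [2·signedArea(DCB) = 5 ∩ DE · GA = -1185/16]
2. D_y = 35/4  [2·signedArea(DCB) = 5 ∩ DE · GA = -1185/16]
   → D = (-33/8, 35/4)

D = (-33/8, 35/4)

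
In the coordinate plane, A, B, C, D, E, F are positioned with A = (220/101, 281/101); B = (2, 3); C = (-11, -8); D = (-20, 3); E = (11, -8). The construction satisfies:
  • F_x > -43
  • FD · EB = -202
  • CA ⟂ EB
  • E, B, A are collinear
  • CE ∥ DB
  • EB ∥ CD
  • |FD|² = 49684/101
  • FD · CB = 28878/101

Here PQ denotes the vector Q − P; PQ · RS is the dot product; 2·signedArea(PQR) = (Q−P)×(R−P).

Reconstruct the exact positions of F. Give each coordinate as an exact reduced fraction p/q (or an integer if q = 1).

1. F_x = -4260/101  [FD · CB = 28878/101 ∩ FD · EB = -202]
2. F_y = 325/101  [FD · CB = 28878/101 ∩ FD · EB = -202]
   → F = (-4260/101, 325/101)

F = (-4260/101, 325/101)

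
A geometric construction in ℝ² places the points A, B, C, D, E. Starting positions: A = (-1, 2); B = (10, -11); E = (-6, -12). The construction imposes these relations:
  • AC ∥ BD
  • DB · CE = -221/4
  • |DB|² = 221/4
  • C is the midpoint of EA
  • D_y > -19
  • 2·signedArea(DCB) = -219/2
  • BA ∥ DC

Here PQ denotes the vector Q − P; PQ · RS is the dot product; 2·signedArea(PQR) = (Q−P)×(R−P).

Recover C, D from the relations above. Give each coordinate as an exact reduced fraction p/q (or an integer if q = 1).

C = (-7/2, -5)
D = (15/2, -18)

1. C_x = -7/2  [C is the midpoint of EA]
2. C_y = -5  [C is the midpoint of EA]
   → C = (-7/2, -5)
3. D_x = 15/2  [BA ∥ DC ∩ AC ∥ BD]
4. D_y = -18  [BA ∥ DC ∩ AC ∥ BD]
   → D = (15/2, -18)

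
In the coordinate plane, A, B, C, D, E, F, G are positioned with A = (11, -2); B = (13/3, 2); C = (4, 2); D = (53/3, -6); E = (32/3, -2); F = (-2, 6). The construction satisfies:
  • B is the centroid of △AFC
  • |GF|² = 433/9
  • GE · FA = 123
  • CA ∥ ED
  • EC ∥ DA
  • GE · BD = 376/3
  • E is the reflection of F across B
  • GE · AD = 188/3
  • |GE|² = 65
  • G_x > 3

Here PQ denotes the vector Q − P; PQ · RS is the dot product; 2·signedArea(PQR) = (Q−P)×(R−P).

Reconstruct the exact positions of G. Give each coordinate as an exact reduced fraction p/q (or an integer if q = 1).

1. G_x = 11/3  [GE · AD = 188/3 ∩ GE · FA = 123]
2. G_y = 2  [GE · AD = 188/3 ∩ GE · FA = 123]
   → G = (11/3, 2)

G = (11/3, 2)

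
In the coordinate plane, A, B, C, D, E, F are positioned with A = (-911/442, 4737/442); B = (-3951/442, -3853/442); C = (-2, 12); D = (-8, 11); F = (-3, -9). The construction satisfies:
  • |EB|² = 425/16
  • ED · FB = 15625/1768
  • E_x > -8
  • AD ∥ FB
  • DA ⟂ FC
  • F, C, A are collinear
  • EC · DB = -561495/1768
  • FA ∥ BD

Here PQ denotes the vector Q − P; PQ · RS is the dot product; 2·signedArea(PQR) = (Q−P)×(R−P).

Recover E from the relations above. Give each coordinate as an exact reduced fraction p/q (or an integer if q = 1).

E = (-3191/442, -3411/884)

1. E_x = -3191/442  [EC · DB = -561495/1768 ∩ ED · FB = 15625/1768]
2. E_y = -3411/884  [EC · DB = -561495/1768 ∩ ED · FB = 15625/1768]
   → E = (-3191/442, -3411/884)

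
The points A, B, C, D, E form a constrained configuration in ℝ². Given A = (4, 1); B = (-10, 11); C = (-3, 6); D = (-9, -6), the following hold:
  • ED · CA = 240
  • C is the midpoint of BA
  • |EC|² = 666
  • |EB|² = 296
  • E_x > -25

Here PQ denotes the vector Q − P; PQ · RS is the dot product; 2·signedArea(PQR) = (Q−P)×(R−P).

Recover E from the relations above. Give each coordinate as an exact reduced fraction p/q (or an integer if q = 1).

E = (-24, 21)

1. E_x = -24  [line -7·x + 5·y + -273 = 0 ∩ |EB|² = 296]
2. E_y = 21  [line -7·x + 5·y + -273 = 0 ∩ |EB|² = 296]
   → E = (-24, 21)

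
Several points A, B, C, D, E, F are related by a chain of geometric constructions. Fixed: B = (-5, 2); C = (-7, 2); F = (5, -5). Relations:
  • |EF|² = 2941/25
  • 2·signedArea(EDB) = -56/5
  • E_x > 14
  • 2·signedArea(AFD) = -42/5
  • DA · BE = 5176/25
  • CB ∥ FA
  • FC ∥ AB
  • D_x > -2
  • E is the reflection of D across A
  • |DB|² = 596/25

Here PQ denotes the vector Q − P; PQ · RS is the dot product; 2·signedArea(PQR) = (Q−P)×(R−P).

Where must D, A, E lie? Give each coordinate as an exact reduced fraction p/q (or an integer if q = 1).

1. A_x = 7  [FC ∥ AB ∩ CB ∥ FA]
2. A_y = -5  [FC ∥ AB ∩ CB ∥ FA]
   → A = (7, -5)
3. D_y = -4/5  [2·signedArea(AFD) = -42/5]
4. D_x = -1  [|DB|² = 596/25]
   → D = (-1, -4/5)
5. E_x = 15  [DA · BE = 5176/25 ∩ E is the reflection of D across A]
6. E_y = -46/5  [DA · BE = 5176/25 ∩ E is the reflection of D across A]
   → E = (15, -46/5)

A = (7, -5)
D = (-1, -4/5)
E = (15, -46/5)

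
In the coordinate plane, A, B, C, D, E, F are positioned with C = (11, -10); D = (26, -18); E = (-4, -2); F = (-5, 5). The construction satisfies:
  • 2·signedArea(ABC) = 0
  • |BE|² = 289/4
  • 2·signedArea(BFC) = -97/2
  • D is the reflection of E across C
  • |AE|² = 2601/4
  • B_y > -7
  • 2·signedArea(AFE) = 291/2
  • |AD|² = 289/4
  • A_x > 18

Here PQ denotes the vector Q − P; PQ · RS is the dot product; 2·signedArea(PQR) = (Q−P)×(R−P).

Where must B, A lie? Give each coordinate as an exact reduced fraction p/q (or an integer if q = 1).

1. A_x = 37/2  [line 7·x + 1·y + -231/2 = 0 ∩ |AE|² = 2601/4]
2. A_y = -14  [line 7·x + 1·y + -231/2 = 0 ∩ |AE|² = 2601/4]
   → A = (37/2, -14)
3. B_x = 7/2  [2·signedArea(BFC) = -97/2 ∩ 2·signedArea(ABC) = 0]
4. B_y = -6  [2·signedArea(BFC) = -97/2 ∩ 2·signedArea(ABC) = 0]
   → B = (7/2, -6)

A = (37/2, -14)
B = (7/2, -6)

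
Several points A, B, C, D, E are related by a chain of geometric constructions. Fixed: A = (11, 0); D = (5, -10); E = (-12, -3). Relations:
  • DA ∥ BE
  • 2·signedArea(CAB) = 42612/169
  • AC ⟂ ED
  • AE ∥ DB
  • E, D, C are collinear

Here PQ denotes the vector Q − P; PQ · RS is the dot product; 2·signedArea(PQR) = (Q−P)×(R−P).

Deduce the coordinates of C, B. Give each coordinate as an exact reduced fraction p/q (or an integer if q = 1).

1. C_x = 1117/169  [E, D, C are collinear ∩ AC ⟂ ED]
2. C_y = -1802/169  [E, D, C are collinear ∩ AC ⟂ ED]
   → C = (1117/169, -1802/169)
3. B_x = -18  [DA ∥ BE ∩ AE ∥ DB]
4. B_y = -13  [DA ∥ BE ∩ AE ∥ DB]
   → B = (-18, -13)

B = (-18, -13)
C = (1117/169, -1802/169)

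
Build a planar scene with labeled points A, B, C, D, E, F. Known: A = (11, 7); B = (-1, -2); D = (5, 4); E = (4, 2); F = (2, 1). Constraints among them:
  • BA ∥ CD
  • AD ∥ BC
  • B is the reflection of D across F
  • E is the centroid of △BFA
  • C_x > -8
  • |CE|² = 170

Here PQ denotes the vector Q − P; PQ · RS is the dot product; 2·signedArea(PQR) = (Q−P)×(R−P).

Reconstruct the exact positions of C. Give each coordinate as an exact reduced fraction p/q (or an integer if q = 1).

C = (-7, -5)

1. C_x = -7  [BA ∥ CD ∩ AD ∥ BC]
2. C_y = -5  [BA ∥ CD ∩ AD ∥ BC]
   → C = (-7, -5)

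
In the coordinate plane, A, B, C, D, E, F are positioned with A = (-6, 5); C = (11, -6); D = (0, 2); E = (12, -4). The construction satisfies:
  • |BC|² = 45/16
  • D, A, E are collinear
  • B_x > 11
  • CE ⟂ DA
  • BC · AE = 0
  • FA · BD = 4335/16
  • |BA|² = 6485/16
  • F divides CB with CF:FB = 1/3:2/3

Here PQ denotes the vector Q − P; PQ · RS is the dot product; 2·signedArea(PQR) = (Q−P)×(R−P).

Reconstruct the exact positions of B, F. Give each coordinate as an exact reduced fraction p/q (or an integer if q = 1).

B = (47/4, -9/2)
F = (45/4, -11/2)

1. B_x = 47/4  [line -18·x + 9·y + 252 = 0 ∩ |BC|² = 45/16]
2. B_y = -9/2  [line -18·x + 9·y + 252 = 0 ∩ |BC|² = 45/16]
   → B = (47/4, -9/2)
3. F_x = 45/4  [F divides CB with CF:FB = 1/3:2/3]
4. F_y = -11/2  [F divides CB with CF:FB = 1/3:2/3]
   → F = (45/4, -11/2)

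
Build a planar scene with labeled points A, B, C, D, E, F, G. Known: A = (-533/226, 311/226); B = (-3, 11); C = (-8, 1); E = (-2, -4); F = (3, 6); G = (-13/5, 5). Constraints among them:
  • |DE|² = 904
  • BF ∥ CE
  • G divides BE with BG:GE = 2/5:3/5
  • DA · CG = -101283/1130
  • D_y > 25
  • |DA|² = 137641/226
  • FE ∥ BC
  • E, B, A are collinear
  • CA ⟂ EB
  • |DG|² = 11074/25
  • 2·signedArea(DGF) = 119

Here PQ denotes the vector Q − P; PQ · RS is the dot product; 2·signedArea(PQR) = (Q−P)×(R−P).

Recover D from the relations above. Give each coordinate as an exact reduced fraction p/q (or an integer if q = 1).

1. D_x = -4  [2·signedArea(DGF) = 119 ∩ DA · CG = -101283/1130]
2. D_y = 26  [2·signedArea(DGF) = 119 ∩ DA · CG = -101283/1130]
   → D = (-4, 26)

D = (-4, 26)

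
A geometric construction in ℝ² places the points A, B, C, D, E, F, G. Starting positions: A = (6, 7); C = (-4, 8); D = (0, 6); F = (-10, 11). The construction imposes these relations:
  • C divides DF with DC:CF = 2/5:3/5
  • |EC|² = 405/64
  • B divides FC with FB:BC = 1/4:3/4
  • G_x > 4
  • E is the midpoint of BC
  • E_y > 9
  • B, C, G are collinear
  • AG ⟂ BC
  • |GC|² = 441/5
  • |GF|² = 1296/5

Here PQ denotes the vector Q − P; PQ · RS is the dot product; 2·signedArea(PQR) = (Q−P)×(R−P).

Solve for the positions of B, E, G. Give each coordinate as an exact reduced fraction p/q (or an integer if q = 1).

1. B_x = -17/2  [B divides FC with FB:BC = 1/4:3/4]
2. B_y = 41/4  [B divides FC with FB:BC = 1/4:3/4]
   → B = (-17/2, 41/4)
3. E_x = -25/4  [E is the midpoint of BC]
4. E_y = 73/8  [E is the midpoint of BC]
   → E = (-25/4, 73/8)
5. G_x = 22/5  [B, C, G are collinear ∩ AG ⟂ BC]
6. G_y = 19/5  [B, C, G are collinear ∩ AG ⟂ BC]
   → G = (22/5, 19/5)

B = (-17/2, 41/4)
E = (-25/4, 73/8)
G = (22/5, 19/5)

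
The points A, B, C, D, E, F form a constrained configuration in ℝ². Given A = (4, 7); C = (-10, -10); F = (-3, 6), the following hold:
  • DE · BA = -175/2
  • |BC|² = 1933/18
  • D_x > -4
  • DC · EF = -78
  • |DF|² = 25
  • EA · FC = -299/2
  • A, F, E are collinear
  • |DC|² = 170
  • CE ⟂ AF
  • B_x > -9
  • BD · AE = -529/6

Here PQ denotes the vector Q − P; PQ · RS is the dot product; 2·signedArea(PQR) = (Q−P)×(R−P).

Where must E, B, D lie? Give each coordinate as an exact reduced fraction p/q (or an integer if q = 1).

B = (-251/30, 7/30)
D = (-3, 1)
E = (-121/10, 47/10)

1. E_x = -121/10  [A, F, E are collinear ∩ CE ⟂ AF]
2. E_y = 47/10  [A, F, E are collinear ∩ CE ⟂ AF]
   → E = (-121/10, 47/10)
3. D_x = -3  [line -91/10·x + -13/10·y + -26 = 0 ∩ |DF|² = 25]
4. D_y = 1  [line -91/10·x + -13/10·y + -26 = 0 ∩ |DF|² = 25]
   → D = (-3, 1)
5. B_x = -251/30  [BD · AE = -529/6 ∩ DE · BA = -175/2]
6. B_y = 7/30  [BD · AE = -529/6 ∩ DE · BA = -175/2]
   → B = (-251/30, 7/30)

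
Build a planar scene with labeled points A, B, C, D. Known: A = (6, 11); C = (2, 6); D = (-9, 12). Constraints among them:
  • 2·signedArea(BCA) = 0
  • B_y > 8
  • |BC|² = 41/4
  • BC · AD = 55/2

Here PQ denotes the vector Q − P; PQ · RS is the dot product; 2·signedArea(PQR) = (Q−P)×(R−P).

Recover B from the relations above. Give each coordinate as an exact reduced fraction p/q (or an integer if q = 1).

B = (4, 17/2)

1. B_x = 4  [2·signedArea(BCA) = 0 ∩ BC · AD = 55/2]
2. B_y = 17/2  [2·signedArea(BCA) = 0 ∩ BC · AD = 55/2]
   → B = (4, 17/2)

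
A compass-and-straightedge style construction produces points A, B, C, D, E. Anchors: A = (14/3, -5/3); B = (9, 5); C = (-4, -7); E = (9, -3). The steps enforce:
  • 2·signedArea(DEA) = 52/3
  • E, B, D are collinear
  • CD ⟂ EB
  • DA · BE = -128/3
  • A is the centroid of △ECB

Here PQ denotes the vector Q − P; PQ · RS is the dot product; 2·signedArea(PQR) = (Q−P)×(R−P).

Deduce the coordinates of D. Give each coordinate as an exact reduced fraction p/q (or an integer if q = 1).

1. D_x = 9  [E, B, D are collinear ∩ CD ⟂ EB]
2. D_y = -7  [E, B, D are collinear ∩ CD ⟂ EB]
   → D = (9, -7)

D = (9, -7)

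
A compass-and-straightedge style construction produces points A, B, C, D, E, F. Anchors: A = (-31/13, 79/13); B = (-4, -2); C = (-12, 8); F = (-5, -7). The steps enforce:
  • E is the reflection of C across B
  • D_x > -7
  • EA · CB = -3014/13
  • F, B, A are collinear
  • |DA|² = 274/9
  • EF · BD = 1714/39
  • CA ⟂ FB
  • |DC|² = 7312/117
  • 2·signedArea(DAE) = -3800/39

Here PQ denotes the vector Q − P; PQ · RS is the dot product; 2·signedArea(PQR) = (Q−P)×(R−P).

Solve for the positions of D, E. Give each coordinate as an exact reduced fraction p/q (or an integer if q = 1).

D = (-84/13, 92/39)
E = (4, -12)

1. E_x = 4  [E is the reflection of C across B]
2. E_y = -12  [E is the reflection of C across B]
   → E = (4, -12)
3. D_x = -84/13  [2·signedArea(DAE) = -3800/39 ∩ EF · BD = 1714/39]
4. D_y = 92/39  [2·signedArea(DAE) = -3800/39 ∩ EF · BD = 1714/39]
   → D = (-84/13, 92/39)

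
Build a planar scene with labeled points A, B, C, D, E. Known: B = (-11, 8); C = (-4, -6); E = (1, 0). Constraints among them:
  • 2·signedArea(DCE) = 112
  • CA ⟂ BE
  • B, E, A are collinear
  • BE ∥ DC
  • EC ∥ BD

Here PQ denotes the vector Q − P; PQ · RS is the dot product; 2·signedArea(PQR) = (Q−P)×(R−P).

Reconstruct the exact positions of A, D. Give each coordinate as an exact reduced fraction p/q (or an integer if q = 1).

1. A_x = 4/13  [B, E, A are collinear ∩ CA ⟂ BE]
2. A_y = 6/13  [B, E, A are collinear ∩ CA ⟂ BE]
   → A = (4/13, 6/13)
3. D_x = -16  [BE ∥ DC ∩ EC ∥ BD]
4. D_y = 2  [BE ∥ DC ∩ EC ∥ BD]
   → D = (-16, 2)

A = (4/13, 6/13)
D = (-16, 2)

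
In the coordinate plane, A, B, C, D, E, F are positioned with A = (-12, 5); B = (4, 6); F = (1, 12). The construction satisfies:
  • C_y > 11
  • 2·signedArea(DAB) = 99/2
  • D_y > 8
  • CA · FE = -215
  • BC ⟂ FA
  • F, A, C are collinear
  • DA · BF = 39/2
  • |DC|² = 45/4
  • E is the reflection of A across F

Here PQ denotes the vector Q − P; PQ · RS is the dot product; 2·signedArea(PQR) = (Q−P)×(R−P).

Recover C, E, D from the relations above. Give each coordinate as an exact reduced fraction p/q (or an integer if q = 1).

C = (179/218, 2595/218)
D = (5/2, 9)
E = (14, 19)

1. C_x = 179/218  [F, A, C are collinear ∩ BC ⟂ FA]
2. C_y = 2595/218  [F, A, C are collinear ∩ BC ⟂ FA]
   → C = (179/218, 2595/218)
3. E_x = 14  [E is the reflection of A across F]
4. E_y = 19  [E is the reflection of A across F]
   → E = (14, 19)
5. D_x = 5/2  [2·signedArea(DAB) = 99/2 ∩ DA · BF = 39/2]
6. D_y = 9  [2·signedArea(DAB) = 99/2 ∩ DA · BF = 39/2]
   → D = (5/2, 9)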